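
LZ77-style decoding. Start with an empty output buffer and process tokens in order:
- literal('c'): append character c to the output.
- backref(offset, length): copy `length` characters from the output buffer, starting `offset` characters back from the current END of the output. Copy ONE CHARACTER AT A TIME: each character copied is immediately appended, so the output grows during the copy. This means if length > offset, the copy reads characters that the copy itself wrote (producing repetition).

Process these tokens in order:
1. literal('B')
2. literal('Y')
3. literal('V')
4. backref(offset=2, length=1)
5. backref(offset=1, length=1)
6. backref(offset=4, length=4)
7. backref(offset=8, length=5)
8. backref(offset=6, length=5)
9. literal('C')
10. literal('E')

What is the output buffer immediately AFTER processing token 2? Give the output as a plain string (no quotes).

Token 1: literal('B'). Output: "B"
Token 2: literal('Y'). Output: "BY"

Answer: BY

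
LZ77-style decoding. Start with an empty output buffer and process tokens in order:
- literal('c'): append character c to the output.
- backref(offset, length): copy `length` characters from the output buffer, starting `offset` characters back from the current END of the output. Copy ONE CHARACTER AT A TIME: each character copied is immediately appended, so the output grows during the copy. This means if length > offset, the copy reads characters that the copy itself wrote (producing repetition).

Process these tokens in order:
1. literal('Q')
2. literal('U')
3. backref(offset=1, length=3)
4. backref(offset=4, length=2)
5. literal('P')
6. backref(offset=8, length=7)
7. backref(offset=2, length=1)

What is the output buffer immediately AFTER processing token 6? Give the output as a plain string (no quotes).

Answer: QUUUUUUPQUUUUUU

Derivation:
Token 1: literal('Q'). Output: "Q"
Token 2: literal('U'). Output: "QU"
Token 3: backref(off=1, len=3) (overlapping!). Copied 'UUU' from pos 1. Output: "QUUUU"
Token 4: backref(off=4, len=2). Copied 'UU' from pos 1. Output: "QUUUUUU"
Token 5: literal('P'). Output: "QUUUUUUP"
Token 6: backref(off=8, len=7). Copied 'QUUUUUU' from pos 0. Output: "QUUUUUUPQUUUUUU"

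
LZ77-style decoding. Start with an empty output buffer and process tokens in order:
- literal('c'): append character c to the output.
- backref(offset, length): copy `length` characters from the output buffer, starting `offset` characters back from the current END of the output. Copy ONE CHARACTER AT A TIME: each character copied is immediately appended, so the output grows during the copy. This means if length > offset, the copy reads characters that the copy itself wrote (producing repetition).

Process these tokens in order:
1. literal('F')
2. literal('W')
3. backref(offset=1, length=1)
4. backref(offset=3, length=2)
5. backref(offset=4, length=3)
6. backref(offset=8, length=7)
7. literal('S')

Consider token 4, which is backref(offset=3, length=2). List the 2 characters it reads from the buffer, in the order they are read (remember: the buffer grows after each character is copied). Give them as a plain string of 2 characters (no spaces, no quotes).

Token 1: literal('F'). Output: "F"
Token 2: literal('W'). Output: "FW"
Token 3: backref(off=1, len=1). Copied 'W' from pos 1. Output: "FWW"
Token 4: backref(off=3, len=2). Buffer before: "FWW" (len 3)
  byte 1: read out[0]='F', append. Buffer now: "FWWF"
  byte 2: read out[1]='W', append. Buffer now: "FWWFW"

Answer: FW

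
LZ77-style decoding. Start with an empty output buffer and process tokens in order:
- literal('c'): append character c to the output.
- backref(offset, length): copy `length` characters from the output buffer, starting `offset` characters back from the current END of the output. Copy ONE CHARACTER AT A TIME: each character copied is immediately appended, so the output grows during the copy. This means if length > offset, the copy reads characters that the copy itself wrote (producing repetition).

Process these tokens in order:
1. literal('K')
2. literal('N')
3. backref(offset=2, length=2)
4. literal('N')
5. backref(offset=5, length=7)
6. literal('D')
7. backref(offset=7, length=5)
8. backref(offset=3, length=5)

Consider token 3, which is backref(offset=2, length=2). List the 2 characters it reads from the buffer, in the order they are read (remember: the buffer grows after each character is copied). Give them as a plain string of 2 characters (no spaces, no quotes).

Answer: KN

Derivation:
Token 1: literal('K'). Output: "K"
Token 2: literal('N'). Output: "KN"
Token 3: backref(off=2, len=2). Buffer before: "KN" (len 2)
  byte 1: read out[0]='K', append. Buffer now: "KNK"
  byte 2: read out[1]='N', append. Buffer now: "KNKN"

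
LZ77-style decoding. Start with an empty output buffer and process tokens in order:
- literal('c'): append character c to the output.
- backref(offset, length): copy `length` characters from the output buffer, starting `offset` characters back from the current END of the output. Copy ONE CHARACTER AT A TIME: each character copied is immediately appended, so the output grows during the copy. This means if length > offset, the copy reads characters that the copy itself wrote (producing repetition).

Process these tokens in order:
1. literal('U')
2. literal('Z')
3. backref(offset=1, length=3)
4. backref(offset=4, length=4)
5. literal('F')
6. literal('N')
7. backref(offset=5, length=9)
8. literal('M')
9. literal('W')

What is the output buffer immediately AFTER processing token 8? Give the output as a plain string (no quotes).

Token 1: literal('U'). Output: "U"
Token 2: literal('Z'). Output: "UZ"
Token 3: backref(off=1, len=3) (overlapping!). Copied 'ZZZ' from pos 1. Output: "UZZZZ"
Token 4: backref(off=4, len=4). Copied 'ZZZZ' from pos 1. Output: "UZZZZZZZZ"
Token 5: literal('F'). Output: "UZZZZZZZZF"
Token 6: literal('N'). Output: "UZZZZZZZZFN"
Token 7: backref(off=5, len=9) (overlapping!). Copied 'ZZZFNZZZF' from pos 6. Output: "UZZZZZZZZFNZZZFNZZZF"
Token 8: literal('M'). Output: "UZZZZZZZZFNZZZFNZZZFM"

Answer: UZZZZZZZZFNZZZFNZZZFM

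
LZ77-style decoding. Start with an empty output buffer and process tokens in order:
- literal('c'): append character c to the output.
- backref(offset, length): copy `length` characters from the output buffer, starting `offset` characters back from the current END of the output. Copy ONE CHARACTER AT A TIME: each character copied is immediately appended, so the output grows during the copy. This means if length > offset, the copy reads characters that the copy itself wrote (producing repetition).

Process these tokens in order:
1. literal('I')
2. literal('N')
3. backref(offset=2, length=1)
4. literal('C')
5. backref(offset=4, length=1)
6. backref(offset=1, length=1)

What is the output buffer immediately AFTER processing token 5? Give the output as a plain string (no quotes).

Answer: INICI

Derivation:
Token 1: literal('I'). Output: "I"
Token 2: literal('N'). Output: "IN"
Token 3: backref(off=2, len=1). Copied 'I' from pos 0. Output: "INI"
Token 4: literal('C'). Output: "INIC"
Token 5: backref(off=4, len=1). Copied 'I' from pos 0. Output: "INICI"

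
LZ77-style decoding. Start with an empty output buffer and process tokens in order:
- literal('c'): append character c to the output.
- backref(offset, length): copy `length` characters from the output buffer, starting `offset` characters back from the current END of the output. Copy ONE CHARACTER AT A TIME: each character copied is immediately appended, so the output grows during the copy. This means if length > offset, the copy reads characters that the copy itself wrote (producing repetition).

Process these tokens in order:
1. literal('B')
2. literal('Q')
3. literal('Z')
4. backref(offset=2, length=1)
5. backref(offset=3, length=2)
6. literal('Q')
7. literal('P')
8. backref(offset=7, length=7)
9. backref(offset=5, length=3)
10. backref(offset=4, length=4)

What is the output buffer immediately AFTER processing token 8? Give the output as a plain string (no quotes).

Token 1: literal('B'). Output: "B"
Token 2: literal('Q'). Output: "BQ"
Token 3: literal('Z'). Output: "BQZ"
Token 4: backref(off=2, len=1). Copied 'Q' from pos 1. Output: "BQZQ"
Token 5: backref(off=3, len=2). Copied 'QZ' from pos 1. Output: "BQZQQZ"
Token 6: literal('Q'). Output: "BQZQQZQ"
Token 7: literal('P'). Output: "BQZQQZQP"
Token 8: backref(off=7, len=7). Copied 'QZQQZQP' from pos 1. Output: "BQZQQZQPQZQQZQP"

Answer: BQZQQZQPQZQQZQP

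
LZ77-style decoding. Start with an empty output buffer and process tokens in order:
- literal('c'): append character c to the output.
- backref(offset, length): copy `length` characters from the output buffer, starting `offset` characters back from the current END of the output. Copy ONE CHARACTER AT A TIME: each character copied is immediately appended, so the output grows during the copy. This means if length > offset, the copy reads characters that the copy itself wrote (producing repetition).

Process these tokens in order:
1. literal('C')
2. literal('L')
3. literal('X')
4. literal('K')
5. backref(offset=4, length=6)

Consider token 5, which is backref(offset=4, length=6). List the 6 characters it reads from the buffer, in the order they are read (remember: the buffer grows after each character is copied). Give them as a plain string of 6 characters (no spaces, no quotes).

Answer: CLXKCL

Derivation:
Token 1: literal('C'). Output: "C"
Token 2: literal('L'). Output: "CL"
Token 3: literal('X'). Output: "CLX"
Token 4: literal('K'). Output: "CLXK"
Token 5: backref(off=4, len=6). Buffer before: "CLXK" (len 4)
  byte 1: read out[0]='C', append. Buffer now: "CLXKC"
  byte 2: read out[1]='L', append. Buffer now: "CLXKCL"
  byte 3: read out[2]='X', append. Buffer now: "CLXKCLX"
  byte 4: read out[3]='K', append. Buffer now: "CLXKCLXK"
  byte 5: read out[4]='C', append. Buffer now: "CLXKCLXKC"
  byte 6: read out[5]='L', append. Buffer now: "CLXKCLXKCL"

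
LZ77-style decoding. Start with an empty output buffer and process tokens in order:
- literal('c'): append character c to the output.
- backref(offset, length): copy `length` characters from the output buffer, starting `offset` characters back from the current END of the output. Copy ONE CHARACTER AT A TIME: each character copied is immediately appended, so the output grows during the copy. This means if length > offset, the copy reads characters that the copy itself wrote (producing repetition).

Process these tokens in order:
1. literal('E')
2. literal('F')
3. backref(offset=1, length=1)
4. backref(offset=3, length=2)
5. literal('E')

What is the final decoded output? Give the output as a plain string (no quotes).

Token 1: literal('E'). Output: "E"
Token 2: literal('F'). Output: "EF"
Token 3: backref(off=1, len=1). Copied 'F' from pos 1. Output: "EFF"
Token 4: backref(off=3, len=2). Copied 'EF' from pos 0. Output: "EFFEF"
Token 5: literal('E'). Output: "EFFEFE"

Answer: EFFEFE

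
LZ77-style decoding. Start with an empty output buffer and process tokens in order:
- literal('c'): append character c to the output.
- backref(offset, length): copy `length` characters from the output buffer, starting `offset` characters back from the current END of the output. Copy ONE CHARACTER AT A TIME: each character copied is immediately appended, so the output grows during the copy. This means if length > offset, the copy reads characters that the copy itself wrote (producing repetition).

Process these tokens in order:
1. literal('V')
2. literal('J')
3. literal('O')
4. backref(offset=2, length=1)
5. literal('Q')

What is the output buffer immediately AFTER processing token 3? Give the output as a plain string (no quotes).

Answer: VJO

Derivation:
Token 1: literal('V'). Output: "V"
Token 2: literal('J'). Output: "VJ"
Token 3: literal('O'). Output: "VJO"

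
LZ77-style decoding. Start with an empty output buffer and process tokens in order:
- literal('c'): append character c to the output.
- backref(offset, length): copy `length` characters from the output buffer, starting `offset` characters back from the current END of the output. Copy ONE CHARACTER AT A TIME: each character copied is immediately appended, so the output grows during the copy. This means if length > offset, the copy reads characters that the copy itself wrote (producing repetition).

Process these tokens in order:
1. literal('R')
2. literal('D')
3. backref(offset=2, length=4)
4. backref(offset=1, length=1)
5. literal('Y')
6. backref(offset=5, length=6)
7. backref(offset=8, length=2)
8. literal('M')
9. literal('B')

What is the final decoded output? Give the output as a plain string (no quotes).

Token 1: literal('R'). Output: "R"
Token 2: literal('D'). Output: "RD"
Token 3: backref(off=2, len=4) (overlapping!). Copied 'RDRD' from pos 0. Output: "RDRDRD"
Token 4: backref(off=1, len=1). Copied 'D' from pos 5. Output: "RDRDRDD"
Token 5: literal('Y'). Output: "RDRDRDDY"
Token 6: backref(off=5, len=6) (overlapping!). Copied 'DRDDYD' from pos 3. Output: "RDRDRDDYDRDDYD"
Token 7: backref(off=8, len=2). Copied 'DY' from pos 6. Output: "RDRDRDDYDRDDYDDY"
Token 8: literal('M'). Output: "RDRDRDDYDRDDYDDYM"
Token 9: literal('B'). Output: "RDRDRDDYDRDDYDDYMB"

Answer: RDRDRDDYDRDDYDDYMB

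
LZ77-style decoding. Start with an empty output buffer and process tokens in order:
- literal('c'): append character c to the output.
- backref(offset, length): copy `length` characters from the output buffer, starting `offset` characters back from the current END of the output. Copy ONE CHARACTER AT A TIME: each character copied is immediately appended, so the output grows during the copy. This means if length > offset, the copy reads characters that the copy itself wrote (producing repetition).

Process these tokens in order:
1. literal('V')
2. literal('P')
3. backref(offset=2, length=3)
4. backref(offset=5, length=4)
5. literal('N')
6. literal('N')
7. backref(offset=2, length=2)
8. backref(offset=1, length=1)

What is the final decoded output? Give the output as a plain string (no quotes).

Token 1: literal('V'). Output: "V"
Token 2: literal('P'). Output: "VP"
Token 3: backref(off=2, len=3) (overlapping!). Copied 'VPV' from pos 0. Output: "VPVPV"
Token 4: backref(off=5, len=4). Copied 'VPVP' from pos 0. Output: "VPVPVVPVP"
Token 5: literal('N'). Output: "VPVPVVPVPN"
Token 6: literal('N'). Output: "VPVPVVPVPNN"
Token 7: backref(off=2, len=2). Copied 'NN' from pos 9. Output: "VPVPVVPVPNNNN"
Token 8: backref(off=1, len=1). Copied 'N' from pos 12. Output: "VPVPVVPVPNNNNN"

Answer: VPVPVVPVPNNNNN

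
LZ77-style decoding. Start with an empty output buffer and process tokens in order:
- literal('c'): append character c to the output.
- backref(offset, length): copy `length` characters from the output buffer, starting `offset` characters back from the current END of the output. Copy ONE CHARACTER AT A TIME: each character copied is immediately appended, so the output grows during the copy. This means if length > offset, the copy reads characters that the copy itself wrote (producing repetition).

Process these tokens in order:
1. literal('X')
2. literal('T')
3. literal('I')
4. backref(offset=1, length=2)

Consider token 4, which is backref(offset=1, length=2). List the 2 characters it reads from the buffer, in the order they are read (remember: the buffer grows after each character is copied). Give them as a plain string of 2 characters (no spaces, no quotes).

Token 1: literal('X'). Output: "X"
Token 2: literal('T'). Output: "XT"
Token 3: literal('I'). Output: "XTI"
Token 4: backref(off=1, len=2). Buffer before: "XTI" (len 3)
  byte 1: read out[2]='I', append. Buffer now: "XTII"
  byte 2: read out[3]='I', append. Buffer now: "XTIII"

Answer: II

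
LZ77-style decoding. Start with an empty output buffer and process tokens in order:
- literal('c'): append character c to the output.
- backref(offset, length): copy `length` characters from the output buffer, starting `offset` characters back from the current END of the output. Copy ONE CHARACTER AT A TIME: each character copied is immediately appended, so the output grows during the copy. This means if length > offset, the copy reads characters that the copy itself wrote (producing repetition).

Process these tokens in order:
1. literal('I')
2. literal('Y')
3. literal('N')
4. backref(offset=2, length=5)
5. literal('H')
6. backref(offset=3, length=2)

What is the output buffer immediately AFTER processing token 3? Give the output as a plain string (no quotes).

Token 1: literal('I'). Output: "I"
Token 2: literal('Y'). Output: "IY"
Token 3: literal('N'). Output: "IYN"

Answer: IYN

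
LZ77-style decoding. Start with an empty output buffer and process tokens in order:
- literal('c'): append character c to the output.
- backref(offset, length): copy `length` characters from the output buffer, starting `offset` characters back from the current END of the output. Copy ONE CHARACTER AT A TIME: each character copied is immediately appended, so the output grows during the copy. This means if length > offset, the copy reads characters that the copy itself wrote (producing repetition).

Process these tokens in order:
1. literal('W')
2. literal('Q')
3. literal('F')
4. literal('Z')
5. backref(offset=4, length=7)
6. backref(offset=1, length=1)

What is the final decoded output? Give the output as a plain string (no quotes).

Token 1: literal('W'). Output: "W"
Token 2: literal('Q'). Output: "WQ"
Token 3: literal('F'). Output: "WQF"
Token 4: literal('Z'). Output: "WQFZ"
Token 5: backref(off=4, len=7) (overlapping!). Copied 'WQFZWQF' from pos 0. Output: "WQFZWQFZWQF"
Token 6: backref(off=1, len=1). Copied 'F' from pos 10. Output: "WQFZWQFZWQFF"

Answer: WQFZWQFZWQFF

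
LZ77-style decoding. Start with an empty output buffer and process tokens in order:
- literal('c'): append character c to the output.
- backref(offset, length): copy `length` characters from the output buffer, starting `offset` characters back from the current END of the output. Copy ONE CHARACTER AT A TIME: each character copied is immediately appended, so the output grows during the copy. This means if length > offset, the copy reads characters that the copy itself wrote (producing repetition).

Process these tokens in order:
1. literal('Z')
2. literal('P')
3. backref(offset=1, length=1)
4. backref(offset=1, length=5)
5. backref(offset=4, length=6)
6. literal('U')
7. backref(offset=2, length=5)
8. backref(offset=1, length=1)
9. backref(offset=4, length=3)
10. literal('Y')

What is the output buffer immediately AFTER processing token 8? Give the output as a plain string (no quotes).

Token 1: literal('Z'). Output: "Z"
Token 2: literal('P'). Output: "ZP"
Token 3: backref(off=1, len=1). Copied 'P' from pos 1. Output: "ZPP"
Token 4: backref(off=1, len=5) (overlapping!). Copied 'PPPPP' from pos 2. Output: "ZPPPPPPP"
Token 5: backref(off=4, len=6) (overlapping!). Copied 'PPPPPP' from pos 4. Output: "ZPPPPPPPPPPPPP"
Token 6: literal('U'). Output: "ZPPPPPPPPPPPPPU"
Token 7: backref(off=2, len=5) (overlapping!). Copied 'PUPUP' from pos 13. Output: "ZPPPPPPPPPPPPPUPUPUP"
Token 8: backref(off=1, len=1). Copied 'P' from pos 19. Output: "ZPPPPPPPPPPPPPUPUPUPP"

Answer: ZPPPPPPPPPPPPPUPUPUPP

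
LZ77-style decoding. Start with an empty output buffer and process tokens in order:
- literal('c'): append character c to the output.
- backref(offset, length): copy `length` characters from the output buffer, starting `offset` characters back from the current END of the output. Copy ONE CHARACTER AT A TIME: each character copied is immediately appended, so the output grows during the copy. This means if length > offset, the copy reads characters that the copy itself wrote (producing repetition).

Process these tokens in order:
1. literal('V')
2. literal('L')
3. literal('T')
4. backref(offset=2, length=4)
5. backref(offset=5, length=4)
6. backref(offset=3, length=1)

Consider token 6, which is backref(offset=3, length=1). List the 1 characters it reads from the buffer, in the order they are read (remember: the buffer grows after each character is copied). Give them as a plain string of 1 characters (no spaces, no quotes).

Token 1: literal('V'). Output: "V"
Token 2: literal('L'). Output: "VL"
Token 3: literal('T'). Output: "VLT"
Token 4: backref(off=2, len=4) (overlapping!). Copied 'LTLT' from pos 1. Output: "VLTLTLT"
Token 5: backref(off=5, len=4). Copied 'TLTL' from pos 2. Output: "VLTLTLTTLTL"
Token 6: backref(off=3, len=1). Buffer before: "VLTLTLTTLTL" (len 11)
  byte 1: read out[8]='L', append. Buffer now: "VLTLTLTTLTLL"

Answer: L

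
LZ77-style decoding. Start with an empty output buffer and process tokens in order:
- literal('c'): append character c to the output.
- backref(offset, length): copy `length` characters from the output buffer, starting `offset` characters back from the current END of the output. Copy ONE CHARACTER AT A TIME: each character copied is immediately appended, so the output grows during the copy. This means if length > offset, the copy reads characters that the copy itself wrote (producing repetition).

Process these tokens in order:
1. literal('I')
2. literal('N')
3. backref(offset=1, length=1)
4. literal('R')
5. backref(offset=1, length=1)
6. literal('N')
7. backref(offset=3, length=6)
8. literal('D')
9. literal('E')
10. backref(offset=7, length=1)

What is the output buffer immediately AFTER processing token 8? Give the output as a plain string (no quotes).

Token 1: literal('I'). Output: "I"
Token 2: literal('N'). Output: "IN"
Token 3: backref(off=1, len=1). Copied 'N' from pos 1. Output: "INN"
Token 4: literal('R'). Output: "INNR"
Token 5: backref(off=1, len=1). Copied 'R' from pos 3. Output: "INNRR"
Token 6: literal('N'). Output: "INNRRN"
Token 7: backref(off=3, len=6) (overlapping!). Copied 'RRNRRN' from pos 3. Output: "INNRRNRRNRRN"
Token 8: literal('D'). Output: "INNRRNRRNRRND"

Answer: INNRRNRRNRRND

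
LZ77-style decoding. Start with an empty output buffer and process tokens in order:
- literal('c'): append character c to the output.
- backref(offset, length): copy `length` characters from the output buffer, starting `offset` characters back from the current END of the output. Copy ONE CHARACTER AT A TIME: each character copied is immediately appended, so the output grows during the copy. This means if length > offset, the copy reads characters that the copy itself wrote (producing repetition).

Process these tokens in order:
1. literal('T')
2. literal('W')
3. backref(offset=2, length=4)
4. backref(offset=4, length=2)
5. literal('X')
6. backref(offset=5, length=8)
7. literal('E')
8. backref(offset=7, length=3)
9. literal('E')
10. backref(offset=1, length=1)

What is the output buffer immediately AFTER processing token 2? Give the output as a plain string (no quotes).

Token 1: literal('T'). Output: "T"
Token 2: literal('W'). Output: "TW"

Answer: TW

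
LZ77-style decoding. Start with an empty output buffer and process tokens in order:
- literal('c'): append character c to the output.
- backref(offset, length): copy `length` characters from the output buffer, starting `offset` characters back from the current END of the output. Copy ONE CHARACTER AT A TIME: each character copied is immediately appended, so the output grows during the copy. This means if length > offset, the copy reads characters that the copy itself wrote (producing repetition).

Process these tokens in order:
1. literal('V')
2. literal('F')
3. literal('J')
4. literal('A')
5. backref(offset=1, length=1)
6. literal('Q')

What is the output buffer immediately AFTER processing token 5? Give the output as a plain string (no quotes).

Answer: VFJAA

Derivation:
Token 1: literal('V'). Output: "V"
Token 2: literal('F'). Output: "VF"
Token 3: literal('J'). Output: "VFJ"
Token 4: literal('A'). Output: "VFJA"
Token 5: backref(off=1, len=1). Copied 'A' from pos 3. Output: "VFJAA"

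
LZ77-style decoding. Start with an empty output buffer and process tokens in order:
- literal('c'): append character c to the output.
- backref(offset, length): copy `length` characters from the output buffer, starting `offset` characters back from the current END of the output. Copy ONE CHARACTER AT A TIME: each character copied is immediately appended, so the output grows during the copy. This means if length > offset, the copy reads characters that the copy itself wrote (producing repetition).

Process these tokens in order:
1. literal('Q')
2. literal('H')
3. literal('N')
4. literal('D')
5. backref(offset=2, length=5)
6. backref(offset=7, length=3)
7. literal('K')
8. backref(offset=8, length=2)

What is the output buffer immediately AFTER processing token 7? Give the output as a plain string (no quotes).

Answer: QHNDNDNDNNDNK

Derivation:
Token 1: literal('Q'). Output: "Q"
Token 2: literal('H'). Output: "QH"
Token 3: literal('N'). Output: "QHN"
Token 4: literal('D'). Output: "QHND"
Token 5: backref(off=2, len=5) (overlapping!). Copied 'NDNDN' from pos 2. Output: "QHNDNDNDN"
Token 6: backref(off=7, len=3). Copied 'NDN' from pos 2. Output: "QHNDNDNDNNDN"
Token 7: literal('K'). Output: "QHNDNDNDNNDNK"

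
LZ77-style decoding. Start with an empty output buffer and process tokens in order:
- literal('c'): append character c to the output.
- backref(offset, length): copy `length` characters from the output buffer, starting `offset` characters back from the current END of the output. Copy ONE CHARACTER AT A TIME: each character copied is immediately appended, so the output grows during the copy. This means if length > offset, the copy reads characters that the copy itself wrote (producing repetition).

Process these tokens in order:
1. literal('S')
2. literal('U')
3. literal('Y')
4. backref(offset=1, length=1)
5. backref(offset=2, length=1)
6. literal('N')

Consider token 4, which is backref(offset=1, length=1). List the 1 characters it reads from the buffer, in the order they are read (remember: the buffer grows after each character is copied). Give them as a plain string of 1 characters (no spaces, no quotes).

Token 1: literal('S'). Output: "S"
Token 2: literal('U'). Output: "SU"
Token 3: literal('Y'). Output: "SUY"
Token 4: backref(off=1, len=1). Buffer before: "SUY" (len 3)
  byte 1: read out[2]='Y', append. Buffer now: "SUYY"

Answer: Y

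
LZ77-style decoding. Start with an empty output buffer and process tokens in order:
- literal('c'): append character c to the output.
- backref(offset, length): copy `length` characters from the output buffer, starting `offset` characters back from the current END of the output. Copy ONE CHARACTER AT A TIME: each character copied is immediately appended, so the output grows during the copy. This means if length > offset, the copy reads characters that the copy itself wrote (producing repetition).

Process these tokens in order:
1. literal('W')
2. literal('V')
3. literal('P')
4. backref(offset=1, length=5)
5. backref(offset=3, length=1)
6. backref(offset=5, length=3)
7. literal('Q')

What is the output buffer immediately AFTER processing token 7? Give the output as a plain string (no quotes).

Token 1: literal('W'). Output: "W"
Token 2: literal('V'). Output: "WV"
Token 3: literal('P'). Output: "WVP"
Token 4: backref(off=1, len=5) (overlapping!). Copied 'PPPPP' from pos 2. Output: "WVPPPPPP"
Token 5: backref(off=3, len=1). Copied 'P' from pos 5. Output: "WVPPPPPPP"
Token 6: backref(off=5, len=3). Copied 'PPP' from pos 4. Output: "WVPPPPPPPPPP"
Token 7: literal('Q'). Output: "WVPPPPPPPPPPQ"

Answer: WVPPPPPPPPPPQ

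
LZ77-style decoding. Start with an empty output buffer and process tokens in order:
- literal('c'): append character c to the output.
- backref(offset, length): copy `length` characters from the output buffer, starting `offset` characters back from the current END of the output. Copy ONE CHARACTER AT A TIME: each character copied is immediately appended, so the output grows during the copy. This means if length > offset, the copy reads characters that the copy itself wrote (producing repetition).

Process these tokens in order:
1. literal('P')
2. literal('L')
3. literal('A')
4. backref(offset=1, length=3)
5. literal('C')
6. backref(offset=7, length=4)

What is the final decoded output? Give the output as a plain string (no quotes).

Token 1: literal('P'). Output: "P"
Token 2: literal('L'). Output: "PL"
Token 3: literal('A'). Output: "PLA"
Token 4: backref(off=1, len=3) (overlapping!). Copied 'AAA' from pos 2. Output: "PLAAAA"
Token 5: literal('C'). Output: "PLAAAAC"
Token 6: backref(off=7, len=4). Copied 'PLAA' from pos 0. Output: "PLAAAACPLAA"

Answer: PLAAAACPLAA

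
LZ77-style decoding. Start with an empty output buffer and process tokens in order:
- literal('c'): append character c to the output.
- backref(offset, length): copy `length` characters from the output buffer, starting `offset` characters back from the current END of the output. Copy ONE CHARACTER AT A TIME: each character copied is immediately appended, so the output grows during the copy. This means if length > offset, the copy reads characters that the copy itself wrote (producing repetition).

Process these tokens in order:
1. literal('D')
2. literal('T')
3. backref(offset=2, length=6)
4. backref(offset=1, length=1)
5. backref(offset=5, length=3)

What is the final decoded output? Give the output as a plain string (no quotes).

Token 1: literal('D'). Output: "D"
Token 2: literal('T'). Output: "DT"
Token 3: backref(off=2, len=6) (overlapping!). Copied 'DTDTDT' from pos 0. Output: "DTDTDTDT"
Token 4: backref(off=1, len=1). Copied 'T' from pos 7. Output: "DTDTDTDTT"
Token 5: backref(off=5, len=3). Copied 'DTD' from pos 4. Output: "DTDTDTDTTDTD"

Answer: DTDTDTDTTDTD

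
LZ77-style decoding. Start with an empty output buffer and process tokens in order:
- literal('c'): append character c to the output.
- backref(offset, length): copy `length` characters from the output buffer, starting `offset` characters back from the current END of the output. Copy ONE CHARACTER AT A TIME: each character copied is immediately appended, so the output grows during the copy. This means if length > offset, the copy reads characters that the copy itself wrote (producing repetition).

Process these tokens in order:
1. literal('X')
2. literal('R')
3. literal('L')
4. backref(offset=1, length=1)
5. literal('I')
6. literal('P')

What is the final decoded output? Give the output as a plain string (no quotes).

Answer: XRLLIP

Derivation:
Token 1: literal('X'). Output: "X"
Token 2: literal('R'). Output: "XR"
Token 3: literal('L'). Output: "XRL"
Token 4: backref(off=1, len=1). Copied 'L' from pos 2. Output: "XRLL"
Token 5: literal('I'). Output: "XRLLI"
Token 6: literal('P'). Output: "XRLLIP"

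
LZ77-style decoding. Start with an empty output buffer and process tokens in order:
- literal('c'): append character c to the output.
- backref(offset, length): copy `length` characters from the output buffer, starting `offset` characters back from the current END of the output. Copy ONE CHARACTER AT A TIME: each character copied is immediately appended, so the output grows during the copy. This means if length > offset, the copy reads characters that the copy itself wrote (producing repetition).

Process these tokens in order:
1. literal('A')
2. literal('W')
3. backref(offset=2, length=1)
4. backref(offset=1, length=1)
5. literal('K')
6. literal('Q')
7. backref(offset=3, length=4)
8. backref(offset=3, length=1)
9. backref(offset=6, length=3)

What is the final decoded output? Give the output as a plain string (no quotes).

Token 1: literal('A'). Output: "A"
Token 2: literal('W'). Output: "AW"
Token 3: backref(off=2, len=1). Copied 'A' from pos 0. Output: "AWA"
Token 4: backref(off=1, len=1). Copied 'A' from pos 2. Output: "AWAA"
Token 5: literal('K'). Output: "AWAAK"
Token 6: literal('Q'). Output: "AWAAKQ"
Token 7: backref(off=3, len=4) (overlapping!). Copied 'AKQA' from pos 3. Output: "AWAAKQAKQA"
Token 8: backref(off=3, len=1). Copied 'K' from pos 7. Output: "AWAAKQAKQAK"
Token 9: backref(off=6, len=3). Copied 'QAK' from pos 5. Output: "AWAAKQAKQAKQAK"

Answer: AWAAKQAKQAKQAK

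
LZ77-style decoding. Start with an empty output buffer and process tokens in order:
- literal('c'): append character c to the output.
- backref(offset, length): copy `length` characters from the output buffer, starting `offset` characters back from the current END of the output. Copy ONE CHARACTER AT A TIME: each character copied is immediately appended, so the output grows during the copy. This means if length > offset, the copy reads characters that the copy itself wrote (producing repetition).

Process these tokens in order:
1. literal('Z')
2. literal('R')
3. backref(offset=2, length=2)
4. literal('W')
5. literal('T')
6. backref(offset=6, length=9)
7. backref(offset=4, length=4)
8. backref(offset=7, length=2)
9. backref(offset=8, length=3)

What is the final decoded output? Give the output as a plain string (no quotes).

Token 1: literal('Z'). Output: "Z"
Token 2: literal('R'). Output: "ZR"
Token 3: backref(off=2, len=2). Copied 'ZR' from pos 0. Output: "ZRZR"
Token 4: literal('W'). Output: "ZRZRW"
Token 5: literal('T'). Output: "ZRZRWT"
Token 6: backref(off=6, len=9) (overlapping!). Copied 'ZRZRWTZRZ' from pos 0. Output: "ZRZRWTZRZRWTZRZ"
Token 7: backref(off=4, len=4). Copied 'TZRZ' from pos 11. Output: "ZRZRWTZRZRWTZRZTZRZ"
Token 8: backref(off=7, len=2). Copied 'ZR' from pos 12. Output: "ZRZRWTZRZRWTZRZTZRZZR"
Token 9: backref(off=8, len=3). Copied 'RZT' from pos 13. Output: "ZRZRWTZRZRWTZRZTZRZZRRZT"

Answer: ZRZRWTZRZRWTZRZTZRZZRRZT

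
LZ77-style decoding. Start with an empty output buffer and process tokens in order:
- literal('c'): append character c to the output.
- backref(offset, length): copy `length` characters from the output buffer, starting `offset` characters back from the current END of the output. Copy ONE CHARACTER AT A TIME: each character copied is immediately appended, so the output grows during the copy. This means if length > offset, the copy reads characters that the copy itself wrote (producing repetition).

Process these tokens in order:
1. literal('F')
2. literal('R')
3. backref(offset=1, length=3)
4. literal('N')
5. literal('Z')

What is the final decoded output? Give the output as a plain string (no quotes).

Token 1: literal('F'). Output: "F"
Token 2: literal('R'). Output: "FR"
Token 3: backref(off=1, len=3) (overlapping!). Copied 'RRR' from pos 1. Output: "FRRRR"
Token 4: literal('N'). Output: "FRRRRN"
Token 5: literal('Z'). Output: "FRRRRNZ"

Answer: FRRRRNZ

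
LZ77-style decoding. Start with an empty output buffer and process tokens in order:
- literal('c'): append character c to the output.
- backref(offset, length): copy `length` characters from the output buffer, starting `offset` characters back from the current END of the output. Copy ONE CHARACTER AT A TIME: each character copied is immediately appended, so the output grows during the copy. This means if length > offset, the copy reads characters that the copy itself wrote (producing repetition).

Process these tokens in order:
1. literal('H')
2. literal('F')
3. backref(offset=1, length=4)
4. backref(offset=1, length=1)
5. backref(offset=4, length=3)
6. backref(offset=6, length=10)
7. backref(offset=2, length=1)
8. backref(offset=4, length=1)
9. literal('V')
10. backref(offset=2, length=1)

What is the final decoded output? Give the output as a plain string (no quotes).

Answer: HFFFFFFFFFFFFFFFFFFFFFVF

Derivation:
Token 1: literal('H'). Output: "H"
Token 2: literal('F'). Output: "HF"
Token 3: backref(off=1, len=4) (overlapping!). Copied 'FFFF' from pos 1. Output: "HFFFFF"
Token 4: backref(off=1, len=1). Copied 'F' from pos 5. Output: "HFFFFFF"
Token 5: backref(off=4, len=3). Copied 'FFF' from pos 3. Output: "HFFFFFFFFF"
Token 6: backref(off=6, len=10) (overlapping!). Copied 'FFFFFFFFFF' from pos 4. Output: "HFFFFFFFFFFFFFFFFFFF"
Token 7: backref(off=2, len=1). Copied 'F' from pos 18. Output: "HFFFFFFFFFFFFFFFFFFFF"
Token 8: backref(off=4, len=1). Copied 'F' from pos 17. Output: "HFFFFFFFFFFFFFFFFFFFFF"
Token 9: literal('V'). Output: "HFFFFFFFFFFFFFFFFFFFFFV"
Token 10: backref(off=2, len=1). Copied 'F' from pos 21. Output: "HFFFFFFFFFFFFFFFFFFFFFVF"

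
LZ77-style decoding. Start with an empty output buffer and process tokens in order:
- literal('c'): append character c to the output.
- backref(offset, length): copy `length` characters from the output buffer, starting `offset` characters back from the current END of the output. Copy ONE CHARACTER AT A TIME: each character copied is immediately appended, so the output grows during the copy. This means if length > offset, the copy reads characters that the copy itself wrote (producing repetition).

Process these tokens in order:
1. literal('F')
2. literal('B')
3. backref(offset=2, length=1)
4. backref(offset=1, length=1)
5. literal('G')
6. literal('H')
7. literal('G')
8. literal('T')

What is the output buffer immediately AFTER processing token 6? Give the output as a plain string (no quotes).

Token 1: literal('F'). Output: "F"
Token 2: literal('B'). Output: "FB"
Token 3: backref(off=2, len=1). Copied 'F' from pos 0. Output: "FBF"
Token 4: backref(off=1, len=1). Copied 'F' from pos 2. Output: "FBFF"
Token 5: literal('G'). Output: "FBFFG"
Token 6: literal('H'). Output: "FBFFGH"

Answer: FBFFGH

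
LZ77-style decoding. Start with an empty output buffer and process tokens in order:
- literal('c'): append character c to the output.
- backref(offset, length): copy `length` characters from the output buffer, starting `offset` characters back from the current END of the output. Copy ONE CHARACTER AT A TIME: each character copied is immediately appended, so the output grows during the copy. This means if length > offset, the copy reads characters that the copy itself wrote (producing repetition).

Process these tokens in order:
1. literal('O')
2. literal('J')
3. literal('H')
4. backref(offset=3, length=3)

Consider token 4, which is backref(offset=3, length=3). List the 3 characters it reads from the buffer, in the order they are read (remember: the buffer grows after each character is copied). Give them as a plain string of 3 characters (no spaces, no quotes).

Answer: OJH

Derivation:
Token 1: literal('O'). Output: "O"
Token 2: literal('J'). Output: "OJ"
Token 3: literal('H'). Output: "OJH"
Token 4: backref(off=3, len=3). Buffer before: "OJH" (len 3)
  byte 1: read out[0]='O', append. Buffer now: "OJHO"
  byte 2: read out[1]='J', append. Buffer now: "OJHOJ"
  byte 3: read out[2]='H', append. Buffer now: "OJHOJH"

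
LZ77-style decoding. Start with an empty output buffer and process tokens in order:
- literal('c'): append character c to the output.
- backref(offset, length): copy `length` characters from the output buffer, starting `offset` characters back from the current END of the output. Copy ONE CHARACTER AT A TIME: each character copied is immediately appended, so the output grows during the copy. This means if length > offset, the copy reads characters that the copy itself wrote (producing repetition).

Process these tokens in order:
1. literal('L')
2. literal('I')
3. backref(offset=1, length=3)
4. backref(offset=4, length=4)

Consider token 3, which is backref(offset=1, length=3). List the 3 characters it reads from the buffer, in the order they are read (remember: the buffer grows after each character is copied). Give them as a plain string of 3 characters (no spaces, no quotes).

Token 1: literal('L'). Output: "L"
Token 2: literal('I'). Output: "LI"
Token 3: backref(off=1, len=3). Buffer before: "LI" (len 2)
  byte 1: read out[1]='I', append. Buffer now: "LII"
  byte 2: read out[2]='I', append. Buffer now: "LIII"
  byte 3: read out[3]='I', append. Buffer now: "LIIII"

Answer: III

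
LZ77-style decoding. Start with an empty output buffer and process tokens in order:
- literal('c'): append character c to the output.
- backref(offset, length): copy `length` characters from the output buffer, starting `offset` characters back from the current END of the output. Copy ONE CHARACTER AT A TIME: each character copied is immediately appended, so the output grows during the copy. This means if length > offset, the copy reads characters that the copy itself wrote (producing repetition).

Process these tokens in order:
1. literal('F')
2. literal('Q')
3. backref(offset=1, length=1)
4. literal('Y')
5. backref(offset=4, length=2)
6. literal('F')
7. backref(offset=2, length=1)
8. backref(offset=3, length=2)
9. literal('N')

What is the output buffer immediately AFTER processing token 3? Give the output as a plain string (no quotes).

Answer: FQQ

Derivation:
Token 1: literal('F'). Output: "F"
Token 2: literal('Q'). Output: "FQ"
Token 3: backref(off=1, len=1). Copied 'Q' from pos 1. Output: "FQQ"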